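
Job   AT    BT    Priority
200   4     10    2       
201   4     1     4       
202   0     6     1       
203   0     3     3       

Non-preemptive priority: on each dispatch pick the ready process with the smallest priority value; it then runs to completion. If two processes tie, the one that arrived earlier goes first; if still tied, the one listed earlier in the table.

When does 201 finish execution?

20

Timeline: | 202 0-6 | 200 6-16 | 203 16-19 | 201 19-20 |
Completion: 200=16  201=20  202=6  203=19
Turnaround (C−A): 200=12  201=16  202=6  203=19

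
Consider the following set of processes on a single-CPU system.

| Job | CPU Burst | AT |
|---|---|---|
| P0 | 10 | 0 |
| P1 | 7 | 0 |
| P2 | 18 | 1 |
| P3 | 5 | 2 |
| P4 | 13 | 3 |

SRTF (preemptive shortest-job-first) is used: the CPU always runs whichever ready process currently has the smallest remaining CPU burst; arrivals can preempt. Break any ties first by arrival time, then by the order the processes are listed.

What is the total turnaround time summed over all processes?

123

Schedule: | P1 0-7 | P3 7-12 | P0 12-22 | P4 22-35 | P2 35-53 |
Completion: P0=22  P1=7  P2=53  P3=12  P4=35
Turnaround (C−A): P0=22  P1=7  P2=52  P3=10  P4=32
Turnaround = completion − arrival: P0=22, P1=7, P2=52, P3=10, P4=32
Total turnaround = 22 + 7 + 52 + 10 + 32 = 123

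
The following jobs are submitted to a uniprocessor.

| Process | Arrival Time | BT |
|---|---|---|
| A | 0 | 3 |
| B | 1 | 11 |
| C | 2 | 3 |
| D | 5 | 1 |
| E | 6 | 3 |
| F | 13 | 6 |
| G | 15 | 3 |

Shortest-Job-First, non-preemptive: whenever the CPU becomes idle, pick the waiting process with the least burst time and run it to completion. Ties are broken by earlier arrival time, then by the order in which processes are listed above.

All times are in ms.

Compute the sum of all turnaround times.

Timeline: | A 0-3 | C 3-6 | D 6-7 | E 7-10 | B 10-21 | G 21-24 | F 24-30 |
Completion: A=3  B=21  C=6  D=7  E=10  F=30  G=24
Turnaround = completion − arrival: A=3, B=20, C=4, D=2, E=4, F=17, G=9
Total turnaround = 3 + 20 + 4 + 2 + 4 + 17 + 9 = 59

59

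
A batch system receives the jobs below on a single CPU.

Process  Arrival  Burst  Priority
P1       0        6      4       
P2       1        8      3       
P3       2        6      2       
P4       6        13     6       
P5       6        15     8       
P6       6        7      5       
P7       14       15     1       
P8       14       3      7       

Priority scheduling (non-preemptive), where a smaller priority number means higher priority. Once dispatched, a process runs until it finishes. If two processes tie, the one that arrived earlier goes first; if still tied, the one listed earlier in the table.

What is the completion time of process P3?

12

Gantt: | P1 0-6 | P3 6-12 | P2 12-20 | P7 20-35 | P6 35-42 | P4 42-55 | P8 55-58 | P5 58-73 |
Completion: P1=6  P2=20  P3=12  P4=55  P5=73  P6=42  P7=35  P8=58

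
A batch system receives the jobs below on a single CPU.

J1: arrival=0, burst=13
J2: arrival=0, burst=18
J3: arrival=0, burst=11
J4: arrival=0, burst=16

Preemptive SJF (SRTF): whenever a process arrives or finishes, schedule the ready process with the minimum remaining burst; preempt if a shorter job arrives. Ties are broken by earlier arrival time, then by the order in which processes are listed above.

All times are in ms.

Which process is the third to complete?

J4

Gantt: | J3 0-11 | J1 11-24 | J4 24-40 | J2 40-58 |
Completion: J1=24  J2=58  J3=11  J4=40
Turnaround (C−A): J1=24  J2=58  J3=11  J4=40
Finish order: J3 → J1 → J4 → J2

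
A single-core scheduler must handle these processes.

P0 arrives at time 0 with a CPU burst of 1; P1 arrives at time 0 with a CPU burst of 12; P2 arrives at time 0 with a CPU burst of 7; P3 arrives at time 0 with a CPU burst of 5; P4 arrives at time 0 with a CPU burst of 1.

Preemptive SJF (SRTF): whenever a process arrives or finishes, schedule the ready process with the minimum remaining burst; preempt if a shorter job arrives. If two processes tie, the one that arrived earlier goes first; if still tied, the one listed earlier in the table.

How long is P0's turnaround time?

1

Timeline: | P0 0-1 | P4 1-2 | P3 2-7 | P2 7-14 | P1 14-26 |
Completion: P0=1  P1=26  P2=14  P3=7  P4=2
Turnaround (C−A): P0=1  P1=26  P2=14  P3=7  P4=2
Turnaround(P0) = completion − arrival = 1 − 0 = 1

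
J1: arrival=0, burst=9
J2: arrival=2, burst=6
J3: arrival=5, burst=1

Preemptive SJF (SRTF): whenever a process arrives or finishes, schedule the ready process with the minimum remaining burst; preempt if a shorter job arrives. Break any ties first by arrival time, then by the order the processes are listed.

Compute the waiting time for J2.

Schedule: | J1 0-2 | J2 2-5 | J3 5-6 | J2 6-9 | J1 9-16 |
Completion: J1=16  J2=9  J3=6
Waiting(J2) = turnaround − burst = 7 − 6 = 1

1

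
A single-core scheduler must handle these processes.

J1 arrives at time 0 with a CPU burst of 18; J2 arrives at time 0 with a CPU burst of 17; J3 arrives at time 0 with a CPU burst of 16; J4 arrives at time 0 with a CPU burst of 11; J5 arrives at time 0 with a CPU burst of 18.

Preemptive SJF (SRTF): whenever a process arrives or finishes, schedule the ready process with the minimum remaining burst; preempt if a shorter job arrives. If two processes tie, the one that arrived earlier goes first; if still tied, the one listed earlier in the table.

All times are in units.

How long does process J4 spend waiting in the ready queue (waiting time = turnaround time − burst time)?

Schedule: | J4 0-11 | J3 11-27 | J2 27-44 | J1 44-62 | J5 62-80 |
Completion: J1=62  J2=44  J3=27  J4=11  J5=80
Waiting(J4) = turnaround − burst = 11 − 11 = 0

0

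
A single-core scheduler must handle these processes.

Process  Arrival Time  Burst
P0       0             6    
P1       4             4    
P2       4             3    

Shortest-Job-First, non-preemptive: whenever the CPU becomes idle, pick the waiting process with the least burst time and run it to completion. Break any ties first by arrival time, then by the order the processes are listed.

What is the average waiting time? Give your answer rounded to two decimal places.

2.33

Gantt: | P0 0-6 | P2 6-9 | P1 9-13 |
Completion: P0=6  P1=13  P2=9
Turnaround (C−A): P0=6  P1=9  P2=5
Waiting times: P0=0, P1=5, P2=2
Average waiting = (0+5+2) / 3 = 7/3 = 2.33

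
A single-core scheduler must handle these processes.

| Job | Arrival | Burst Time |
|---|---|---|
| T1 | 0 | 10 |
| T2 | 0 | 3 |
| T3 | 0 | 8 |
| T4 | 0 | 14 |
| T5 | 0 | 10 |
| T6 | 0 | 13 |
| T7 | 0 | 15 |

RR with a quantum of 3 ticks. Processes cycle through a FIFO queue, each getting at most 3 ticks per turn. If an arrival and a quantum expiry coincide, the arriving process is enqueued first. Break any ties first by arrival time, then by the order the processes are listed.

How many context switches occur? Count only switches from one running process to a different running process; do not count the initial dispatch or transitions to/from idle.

26

Timeline: | T1 0-3 | T2 3-6 | T3 6-9 | T4 9-12 | T5 12-15 | T6 15-18 | T7 18-21 | T1 21-24 | T3 24-27 | T4 27-30 | T5 30-33 | T6 33-36 | T7 36-39 | T1 39-42 | T3 42-44 | T4 44-47 | T5 47-50 | T6 50-53 | T7 53-56 | T1 56-57 | T4 57-60 | T5 60-61 | T6 61-64 | T7 64-67 | T4 67-69 | T6 69-70 | T7 70-73 |
Completion: T1=57  T2=6  T3=44  T4=69  T5=61  T6=70  T7=73
Turnaround (C−A): T1=57  T2=6  T3=44  T4=69  T5=61  T6=70  T7=73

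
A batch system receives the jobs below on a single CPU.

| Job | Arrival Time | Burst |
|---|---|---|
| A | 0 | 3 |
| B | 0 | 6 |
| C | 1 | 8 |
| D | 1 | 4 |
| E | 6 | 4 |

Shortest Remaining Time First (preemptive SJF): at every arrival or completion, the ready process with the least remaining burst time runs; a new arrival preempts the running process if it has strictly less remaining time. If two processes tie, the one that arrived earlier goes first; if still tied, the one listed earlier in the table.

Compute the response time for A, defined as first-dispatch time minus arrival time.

Schedule: | A 0-3 | D 3-7 | E 7-11 | B 11-17 | C 17-25 |
Completion: A=3  B=17  C=25  D=7  E=11
Turnaround (C−A): A=3  B=17  C=24  D=6  E=5
Response(A) = first start − arrival = 0 − 0 = 0

0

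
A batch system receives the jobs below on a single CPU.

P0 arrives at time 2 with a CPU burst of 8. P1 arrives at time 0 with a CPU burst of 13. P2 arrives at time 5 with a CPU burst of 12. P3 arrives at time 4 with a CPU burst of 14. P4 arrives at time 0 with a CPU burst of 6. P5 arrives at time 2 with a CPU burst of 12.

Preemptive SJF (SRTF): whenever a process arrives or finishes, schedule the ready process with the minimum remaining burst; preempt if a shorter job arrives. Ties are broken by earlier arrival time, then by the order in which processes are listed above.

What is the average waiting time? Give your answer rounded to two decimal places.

20.33

Timeline: | P4 0-6 | P0 6-14 | P5 14-26 | P2 26-38 | P1 38-51 | P3 51-65 |
Completion: P0=14  P1=51  P2=38  P3=65  P4=6  P5=26
Turnaround (C−A): P0=12  P1=51  P2=33  P3=61  P4=6  P5=24
Waiting times: P0=4, P1=38, P2=21, P3=47, P4=0, P5=12
Average waiting = (4+38+21+47+0+12) / 6 = 122/6 = 20.33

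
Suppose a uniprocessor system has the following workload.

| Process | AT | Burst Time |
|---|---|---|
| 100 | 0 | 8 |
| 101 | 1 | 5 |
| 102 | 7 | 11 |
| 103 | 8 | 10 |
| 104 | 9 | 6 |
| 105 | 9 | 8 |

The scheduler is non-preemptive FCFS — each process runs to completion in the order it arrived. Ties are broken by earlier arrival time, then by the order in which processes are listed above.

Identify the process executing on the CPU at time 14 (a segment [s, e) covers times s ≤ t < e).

102

Schedule: | 100 0-8 | 101 8-13 | 102 13-24 | 103 24-34 | 104 34-40 | 105 40-48 |
Completion: 100=8  101=13  102=24  103=34  104=40  105=48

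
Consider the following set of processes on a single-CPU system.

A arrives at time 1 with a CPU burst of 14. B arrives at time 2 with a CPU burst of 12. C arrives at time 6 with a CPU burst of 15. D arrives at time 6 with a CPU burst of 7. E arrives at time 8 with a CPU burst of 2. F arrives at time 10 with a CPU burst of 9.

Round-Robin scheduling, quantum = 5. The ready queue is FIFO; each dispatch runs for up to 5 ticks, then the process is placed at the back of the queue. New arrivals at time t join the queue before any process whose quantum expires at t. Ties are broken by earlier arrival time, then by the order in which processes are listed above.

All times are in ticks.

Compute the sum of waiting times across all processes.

198

Timeline: | idle 0-1 | A 1-6 | B 6-11 | C 11-16 | D 16-21 | A 21-26 | E 26-28 | F 28-33 | B 33-38 | C 38-43 | D 43-45 | A 45-49 | F 49-53 | B 53-55 | C 55-60 |
Completion: A=49  B=55  C=60  D=45  E=28  F=53
Turnaround (C−A): A=48  B=53  C=54  D=39  E=20  F=43
Waiting = turnaround − burst: A=34, B=41, C=39, D=32, E=18, F=34
Total waiting = 34 + 41 + 39 + 32 + 18 + 34 = 198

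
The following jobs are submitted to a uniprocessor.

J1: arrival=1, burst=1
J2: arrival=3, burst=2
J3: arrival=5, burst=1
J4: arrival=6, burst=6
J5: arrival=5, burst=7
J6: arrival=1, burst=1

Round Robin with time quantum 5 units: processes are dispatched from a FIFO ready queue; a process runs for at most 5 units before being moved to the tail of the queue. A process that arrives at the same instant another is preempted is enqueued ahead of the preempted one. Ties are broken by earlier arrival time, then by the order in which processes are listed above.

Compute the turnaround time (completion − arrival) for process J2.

Timeline: | idle 0-1 | J1 1-2 | J6 2-3 | J2 3-5 | J3 5-6 | J5 6-11 | J4 11-16 | J5 16-18 | J4 18-19 |
Completion: J1=2  J2=5  J3=6  J4=19  J5=18  J6=3
Turnaround (C−A): J1=1  J2=2  J3=1  J4=13  J5=13  J6=2
Turnaround(J2) = completion − arrival = 5 − 3 = 2

2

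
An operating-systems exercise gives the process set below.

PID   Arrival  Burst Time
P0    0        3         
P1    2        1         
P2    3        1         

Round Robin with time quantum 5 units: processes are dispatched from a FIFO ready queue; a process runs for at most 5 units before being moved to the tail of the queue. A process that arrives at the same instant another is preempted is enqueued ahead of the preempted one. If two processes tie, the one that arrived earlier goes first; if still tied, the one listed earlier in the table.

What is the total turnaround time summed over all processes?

7

Schedule: | P0 0-3 | P1 3-4 | P2 4-5 |
Completion: P0=3  P1=4  P2=5
Turnaround (C−A): P0=3  P1=2  P2=2
Turnaround = completion − arrival: P0=3, P1=2, P2=2
Total turnaround = 3 + 2 + 2 = 7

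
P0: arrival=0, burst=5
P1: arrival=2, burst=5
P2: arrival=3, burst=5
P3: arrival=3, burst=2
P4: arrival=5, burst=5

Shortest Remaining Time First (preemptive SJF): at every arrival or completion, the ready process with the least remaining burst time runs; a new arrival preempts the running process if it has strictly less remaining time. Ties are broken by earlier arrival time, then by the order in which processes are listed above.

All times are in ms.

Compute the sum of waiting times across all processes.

28

Gantt: | P0 0-5 | P3 5-7 | P1 7-12 | P2 12-17 | P4 17-22 |
Completion: P0=5  P1=12  P2=17  P3=7  P4=22
Waiting = turnaround − burst: P0=0, P1=5, P2=9, P3=2, P4=12
Total waiting = 0 + 5 + 9 + 2 + 12 = 28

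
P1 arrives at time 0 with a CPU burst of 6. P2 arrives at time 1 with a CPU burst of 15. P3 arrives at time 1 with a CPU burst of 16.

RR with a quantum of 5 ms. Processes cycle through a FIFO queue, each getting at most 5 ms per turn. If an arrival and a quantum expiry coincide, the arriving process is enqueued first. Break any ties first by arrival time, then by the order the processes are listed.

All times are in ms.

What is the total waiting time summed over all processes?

Timeline: | P1 0-5 | P2 5-10 | P3 10-15 | P1 15-16 | P2 16-21 | P3 21-26 | P2 26-31 | P3 31-37 |
Completion: P1=16  P2=31  P3=37
Turnaround (C−A): P1=16  P2=30  P3=36
Waiting = turnaround − burst: P1=10, P2=15, P3=20
Total waiting = 10 + 15 + 20 = 45

45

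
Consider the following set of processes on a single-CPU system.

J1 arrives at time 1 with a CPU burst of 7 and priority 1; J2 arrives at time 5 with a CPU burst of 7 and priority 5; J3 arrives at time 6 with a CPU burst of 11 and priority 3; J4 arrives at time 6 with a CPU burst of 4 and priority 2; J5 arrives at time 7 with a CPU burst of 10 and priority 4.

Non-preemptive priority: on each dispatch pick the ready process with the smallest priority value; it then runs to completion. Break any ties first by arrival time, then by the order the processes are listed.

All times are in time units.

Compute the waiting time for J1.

Gantt: | idle 0-1 | J1 1-8 | J4 8-12 | J3 12-23 | J5 23-33 | J2 33-40 |
Completion: J1=8  J2=40  J3=23  J4=12  J5=33
Turnaround (C−A): J1=7  J2=35  J3=17  J4=6  J5=26
Waiting(J1) = turnaround − burst = 7 − 7 = 0

0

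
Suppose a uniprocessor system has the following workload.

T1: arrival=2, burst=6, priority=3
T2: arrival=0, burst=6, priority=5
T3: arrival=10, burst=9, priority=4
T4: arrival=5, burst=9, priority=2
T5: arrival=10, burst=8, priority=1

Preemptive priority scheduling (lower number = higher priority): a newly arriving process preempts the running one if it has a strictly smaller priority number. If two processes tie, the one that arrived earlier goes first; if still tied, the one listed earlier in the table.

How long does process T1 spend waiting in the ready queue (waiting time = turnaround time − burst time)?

17

Schedule: | T2 0-2 | T1 2-5 | T4 5-10 | T5 10-18 | T4 18-22 | T1 22-25 | T3 25-34 | T2 34-38 |
Completion: T1=25  T2=38  T3=34  T4=22  T5=18
Turnaround (C−A): T1=23  T2=38  T3=24  T4=17  T5=8
Waiting(T1) = turnaround − burst = 23 − 6 = 17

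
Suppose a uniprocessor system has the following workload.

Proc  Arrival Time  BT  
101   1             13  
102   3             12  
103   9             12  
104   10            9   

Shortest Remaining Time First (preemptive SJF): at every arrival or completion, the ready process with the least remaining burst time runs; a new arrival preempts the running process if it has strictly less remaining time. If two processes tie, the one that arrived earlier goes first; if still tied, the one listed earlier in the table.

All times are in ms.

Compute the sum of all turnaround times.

Schedule: | idle 0-1 | 101 1-14 | 104 14-23 | 102 23-35 | 103 35-47 |
Completion: 101=14  102=35  103=47  104=23
Turnaround (C−A): 101=13  102=32  103=38  104=13
Turnaround = completion − arrival: 101=13, 102=32, 103=38, 104=13
Total turnaround = 13 + 32 + 38 + 13 = 96

96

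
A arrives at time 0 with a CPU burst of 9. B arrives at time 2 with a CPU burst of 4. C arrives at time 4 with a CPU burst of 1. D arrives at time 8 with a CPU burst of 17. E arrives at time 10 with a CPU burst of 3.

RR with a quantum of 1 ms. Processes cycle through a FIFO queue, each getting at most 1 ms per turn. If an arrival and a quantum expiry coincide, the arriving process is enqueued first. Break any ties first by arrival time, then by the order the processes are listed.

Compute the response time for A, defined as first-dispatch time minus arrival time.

Schedule: | A 0-2 | B 2-3 | A 3-4 | B 4-5 | C 5-6 | A 6-7 | B 7-8 | A 8-9 | D 9-10 | B 10-11 | A 11-12 | E 12-13 | D 13-14 | A 14-15 | E 15-16 | D 16-17 | A 17-18 | E 18-19 | D 19-20 | A 20-21 | D 21-34 |
Completion: A=21  B=11  C=6  D=34  E=19
Response(A) = first start − arrival = 0 − 0 = 0

0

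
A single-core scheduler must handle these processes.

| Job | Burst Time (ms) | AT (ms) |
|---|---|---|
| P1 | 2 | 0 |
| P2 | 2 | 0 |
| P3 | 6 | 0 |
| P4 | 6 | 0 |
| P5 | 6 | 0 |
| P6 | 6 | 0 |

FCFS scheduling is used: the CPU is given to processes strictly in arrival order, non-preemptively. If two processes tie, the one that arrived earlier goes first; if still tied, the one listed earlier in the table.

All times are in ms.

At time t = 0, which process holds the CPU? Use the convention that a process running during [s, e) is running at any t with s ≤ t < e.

Schedule: | P1 0-2 | P2 2-4 | P3 4-10 | P4 10-16 | P5 16-22 | P6 22-28 |
Completion: P1=2  P2=4  P3=10  P4=16  P5=22  P6=28

P1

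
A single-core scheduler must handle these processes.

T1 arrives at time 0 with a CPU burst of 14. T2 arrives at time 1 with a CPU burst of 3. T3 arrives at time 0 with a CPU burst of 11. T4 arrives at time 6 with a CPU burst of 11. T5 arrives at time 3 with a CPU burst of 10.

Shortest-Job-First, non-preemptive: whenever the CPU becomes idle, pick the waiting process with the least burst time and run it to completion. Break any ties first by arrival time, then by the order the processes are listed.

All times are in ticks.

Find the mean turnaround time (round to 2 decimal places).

Schedule: | T3 0-11 | T2 11-14 | T5 14-24 | T4 24-35 | T1 35-49 |
Completion: T1=49  T2=14  T3=11  T4=35  T5=24
Turnaround (C−A): T1=49  T2=13  T3=11  T4=29  T5=21
Turnaround times: T1=49, T2=13, T3=11, T4=29, T5=21
Average turnaround = (49+13+11+29+21) / 5 = 123/5 = 24.60

24.60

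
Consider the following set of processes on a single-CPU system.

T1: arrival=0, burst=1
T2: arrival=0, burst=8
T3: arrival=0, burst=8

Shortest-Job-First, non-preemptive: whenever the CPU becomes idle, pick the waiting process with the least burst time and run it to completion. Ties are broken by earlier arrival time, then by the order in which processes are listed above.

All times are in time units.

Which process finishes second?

Gantt: | T1 0-1 | T2 1-9 | T3 9-17 |
Completion: T1=1  T2=9  T3=17
Finish order: T1 → T2 → T3

T2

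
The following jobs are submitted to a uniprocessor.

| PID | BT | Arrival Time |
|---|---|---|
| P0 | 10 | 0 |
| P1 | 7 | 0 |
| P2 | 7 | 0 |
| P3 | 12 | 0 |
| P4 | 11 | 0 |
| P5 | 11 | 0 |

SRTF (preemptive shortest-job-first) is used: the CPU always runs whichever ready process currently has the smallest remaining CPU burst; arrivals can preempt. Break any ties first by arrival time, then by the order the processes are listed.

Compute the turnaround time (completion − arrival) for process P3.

58

Timeline: | P1 0-7 | P2 7-14 | P0 14-24 | P4 24-35 | P5 35-46 | P3 46-58 |
Completion: P0=24  P1=7  P2=14  P3=58  P4=35  P5=46
Turnaround (C−A): P0=24  P1=7  P2=14  P3=58  P4=35  P5=46
Turnaround(P3) = completion − arrival = 58 − 0 = 58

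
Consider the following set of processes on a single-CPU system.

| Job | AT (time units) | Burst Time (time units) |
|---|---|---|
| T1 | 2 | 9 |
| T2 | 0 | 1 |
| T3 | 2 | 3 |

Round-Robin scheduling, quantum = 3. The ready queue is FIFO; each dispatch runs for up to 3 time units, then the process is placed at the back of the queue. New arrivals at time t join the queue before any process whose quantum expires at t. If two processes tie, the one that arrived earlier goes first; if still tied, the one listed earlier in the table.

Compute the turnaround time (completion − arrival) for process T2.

Gantt: | T2 0-1 | idle 1-2 | T1 2-5 | T3 5-8 | T1 8-14 |
Completion: T1=14  T2=1  T3=8
Turnaround(T2) = completion − arrival = 1 − 0 = 1

1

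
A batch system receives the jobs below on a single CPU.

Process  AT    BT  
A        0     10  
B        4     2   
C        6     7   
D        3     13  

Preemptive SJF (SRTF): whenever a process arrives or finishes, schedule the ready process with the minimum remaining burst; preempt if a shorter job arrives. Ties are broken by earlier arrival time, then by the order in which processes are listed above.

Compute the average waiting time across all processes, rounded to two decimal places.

Schedule: | A 0-4 | B 4-6 | A 6-12 | C 12-19 | D 19-32 |
Completion: A=12  B=6  C=19  D=32
Turnaround (C−A): A=12  B=2  C=13  D=29
Waiting times: A=2, B=0, C=6, D=16
Average waiting = (2+0+6+16) / 4 = 24/4 = 6.00

6.00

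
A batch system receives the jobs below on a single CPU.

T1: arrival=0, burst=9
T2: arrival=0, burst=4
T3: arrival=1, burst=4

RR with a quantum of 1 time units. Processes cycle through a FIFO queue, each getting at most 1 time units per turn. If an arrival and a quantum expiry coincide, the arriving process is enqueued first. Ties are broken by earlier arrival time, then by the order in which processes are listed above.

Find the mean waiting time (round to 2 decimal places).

7.33

Gantt: | T1 0-1 | T2 1-2 | T3 2-3 | T1 3-4 | T2 4-5 | T3 5-6 | T1 6-7 | T2 7-8 | T3 8-9 | T1 9-10 | T2 10-11 | T3 11-12 | T1 12-17 |
Completion: T1=17  T2=11  T3=12
Waiting times: T1=8, T2=7, T3=7
Average waiting = (8+7+7) / 3 = 22/3 = 7.33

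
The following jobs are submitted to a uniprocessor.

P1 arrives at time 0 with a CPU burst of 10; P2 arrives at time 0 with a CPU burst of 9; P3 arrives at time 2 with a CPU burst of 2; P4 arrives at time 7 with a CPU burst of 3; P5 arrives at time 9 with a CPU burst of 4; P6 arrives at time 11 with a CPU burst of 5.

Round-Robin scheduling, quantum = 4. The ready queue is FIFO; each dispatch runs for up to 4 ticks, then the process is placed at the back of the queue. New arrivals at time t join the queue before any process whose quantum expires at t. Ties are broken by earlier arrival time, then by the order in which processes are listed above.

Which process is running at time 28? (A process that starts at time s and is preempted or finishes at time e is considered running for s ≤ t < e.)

Timeline: | P1 0-4 | P2 4-8 | P3 8-10 | P1 10-14 | P4 14-17 | P2 17-21 | P5 21-25 | P6 25-29 | P1 29-31 | P2 31-32 | P6 32-33 |
Completion: P1=31  P2=32  P3=10  P4=17  P5=25  P6=33

P6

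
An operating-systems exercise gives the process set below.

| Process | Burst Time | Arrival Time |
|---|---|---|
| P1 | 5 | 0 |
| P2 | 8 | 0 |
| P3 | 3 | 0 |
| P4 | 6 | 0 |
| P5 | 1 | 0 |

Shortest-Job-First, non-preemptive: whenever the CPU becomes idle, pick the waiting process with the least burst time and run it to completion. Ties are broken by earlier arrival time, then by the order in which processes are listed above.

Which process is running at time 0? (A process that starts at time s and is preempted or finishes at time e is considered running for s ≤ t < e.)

P5

Schedule: | P5 0-1 | P3 1-4 | P1 4-9 | P4 9-15 | P2 15-23 |
Completion: P1=9  P2=23  P3=4  P4=15  P5=1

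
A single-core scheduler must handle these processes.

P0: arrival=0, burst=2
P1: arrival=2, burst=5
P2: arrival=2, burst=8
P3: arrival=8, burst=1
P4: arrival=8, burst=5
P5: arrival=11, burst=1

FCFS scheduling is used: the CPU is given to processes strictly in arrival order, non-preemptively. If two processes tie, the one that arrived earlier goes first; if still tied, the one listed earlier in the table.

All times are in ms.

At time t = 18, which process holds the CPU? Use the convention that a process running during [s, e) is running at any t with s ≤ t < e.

Gantt: | P0 0-2 | P1 2-7 | P2 7-15 | P3 15-16 | P4 16-21 | P5 21-22 |
Completion: P0=2  P1=7  P2=15  P3=16  P4=21  P5=22
Turnaround (C−A): P0=2  P1=5  P2=13  P3=8  P4=13  P5=11

P4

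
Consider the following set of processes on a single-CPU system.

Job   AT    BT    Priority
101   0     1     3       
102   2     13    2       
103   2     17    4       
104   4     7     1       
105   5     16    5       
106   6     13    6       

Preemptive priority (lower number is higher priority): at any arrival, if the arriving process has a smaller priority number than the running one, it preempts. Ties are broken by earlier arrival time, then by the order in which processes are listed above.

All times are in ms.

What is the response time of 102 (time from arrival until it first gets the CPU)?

Timeline: | 101 0-1 | idle 1-2 | 102 2-4 | 104 4-11 | 102 11-22 | 103 22-39 | 105 39-55 | 106 55-68 |
Completion: 101=1  102=22  103=39  104=11  105=55  106=68
Turnaround (C−A): 101=1  102=20  103=37  104=7  105=50  106=62
Response(102) = first start − arrival = 2 − 2 = 0

0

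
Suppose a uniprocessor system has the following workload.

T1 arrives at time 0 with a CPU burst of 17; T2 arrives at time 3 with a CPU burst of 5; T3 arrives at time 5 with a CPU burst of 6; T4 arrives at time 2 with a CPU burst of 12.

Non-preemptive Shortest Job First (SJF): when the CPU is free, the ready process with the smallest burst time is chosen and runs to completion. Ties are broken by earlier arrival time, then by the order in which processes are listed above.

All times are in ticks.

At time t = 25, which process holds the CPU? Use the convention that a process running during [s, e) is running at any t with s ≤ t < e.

Schedule: | T1 0-17 | T2 17-22 | T3 22-28 | T4 28-40 |
Completion: T1=17  T2=22  T3=28  T4=40
Turnaround (C−A): T1=17  T2=19  T3=23  T4=38

T3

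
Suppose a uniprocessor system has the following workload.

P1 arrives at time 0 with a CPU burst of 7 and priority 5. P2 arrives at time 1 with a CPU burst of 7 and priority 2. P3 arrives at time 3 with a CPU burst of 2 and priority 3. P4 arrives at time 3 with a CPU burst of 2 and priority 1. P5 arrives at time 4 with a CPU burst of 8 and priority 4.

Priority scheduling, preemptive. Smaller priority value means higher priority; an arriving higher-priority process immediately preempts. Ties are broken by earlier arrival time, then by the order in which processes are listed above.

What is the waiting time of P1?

Timeline: | P1 0-1 | P2 1-3 | P4 3-5 | P2 5-10 | P3 10-12 | P5 12-20 | P1 20-26 |
Completion: P1=26  P2=10  P3=12  P4=5  P5=20
Waiting(P1) = turnaround − burst = 26 − 7 = 19

19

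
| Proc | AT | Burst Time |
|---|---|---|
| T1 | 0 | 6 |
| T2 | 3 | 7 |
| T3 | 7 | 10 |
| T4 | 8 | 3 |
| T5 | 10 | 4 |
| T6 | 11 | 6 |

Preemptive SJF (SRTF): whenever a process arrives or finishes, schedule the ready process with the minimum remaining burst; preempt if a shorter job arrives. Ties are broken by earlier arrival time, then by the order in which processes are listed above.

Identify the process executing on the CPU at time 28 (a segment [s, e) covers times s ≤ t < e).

Schedule: | T1 0-6 | T2 6-8 | T4 8-11 | T5 11-15 | T2 15-20 | T6 20-26 | T3 26-36 |
Completion: T1=6  T2=20  T3=36  T4=11  T5=15  T6=26
Turnaround (C−A): T1=6  T2=17  T3=29  T4=3  T5=5  T6=15

T3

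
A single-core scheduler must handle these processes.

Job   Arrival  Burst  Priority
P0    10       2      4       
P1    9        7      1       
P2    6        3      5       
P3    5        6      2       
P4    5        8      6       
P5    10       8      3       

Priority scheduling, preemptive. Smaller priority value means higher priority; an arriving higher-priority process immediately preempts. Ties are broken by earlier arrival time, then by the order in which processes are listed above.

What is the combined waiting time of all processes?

79

Gantt: | idle 0-5 | P3 5-9 | P1 9-16 | P3 16-18 | P5 18-26 | P0 26-28 | P2 28-31 | P4 31-39 |
Completion: P0=28  P1=16  P2=31  P3=18  P4=39  P5=26
Waiting = turnaround − burst: P0=16, P1=0, P2=22, P3=7, P4=26, P5=8
Total waiting = 16 + 0 + 22 + 7 + 26 + 8 = 79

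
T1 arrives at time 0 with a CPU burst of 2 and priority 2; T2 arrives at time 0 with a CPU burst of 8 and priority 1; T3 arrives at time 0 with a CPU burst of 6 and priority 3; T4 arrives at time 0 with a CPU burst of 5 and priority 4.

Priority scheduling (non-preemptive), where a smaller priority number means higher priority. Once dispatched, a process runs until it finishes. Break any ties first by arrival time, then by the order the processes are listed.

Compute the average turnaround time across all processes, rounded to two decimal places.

13.75

Timeline: | T2 0-8 | T1 8-10 | T3 10-16 | T4 16-21 |
Completion: T1=10  T2=8  T3=16  T4=21
Turnaround (C−A): T1=10  T2=8  T3=16  T4=21
Turnaround times: T1=10, T2=8, T3=16, T4=21
Average turnaround = (10+8+16+21) / 4 = 55/4 = 13.75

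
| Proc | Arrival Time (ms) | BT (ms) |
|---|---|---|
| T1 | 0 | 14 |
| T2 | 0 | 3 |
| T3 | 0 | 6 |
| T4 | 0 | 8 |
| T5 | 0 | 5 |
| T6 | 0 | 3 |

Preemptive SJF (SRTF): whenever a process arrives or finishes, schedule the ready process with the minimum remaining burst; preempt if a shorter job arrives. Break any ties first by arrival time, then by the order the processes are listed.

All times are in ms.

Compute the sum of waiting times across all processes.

Timeline: | T2 0-3 | T6 3-6 | T5 6-11 | T3 11-17 | T4 17-25 | T1 25-39 |
Completion: T1=39  T2=3  T3=17  T4=25  T5=11  T6=6
Turnaround (C−A): T1=39  T2=3  T3=17  T4=25  T5=11  T6=6
Waiting = turnaround − burst: T1=25, T2=0, T3=11, T4=17, T5=6, T6=3
Total waiting = 25 + 0 + 11 + 17 + 6 + 3 = 62

62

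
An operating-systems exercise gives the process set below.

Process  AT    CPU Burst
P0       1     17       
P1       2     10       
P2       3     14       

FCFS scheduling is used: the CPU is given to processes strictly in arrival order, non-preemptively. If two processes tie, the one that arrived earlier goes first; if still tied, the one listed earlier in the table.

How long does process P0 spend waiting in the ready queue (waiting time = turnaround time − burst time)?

Schedule: | idle 0-1 | P0 1-18 | P1 18-28 | P2 28-42 |
Completion: P0=18  P1=28  P2=42
Waiting(P0) = turnaround − burst = 17 − 17 = 0

0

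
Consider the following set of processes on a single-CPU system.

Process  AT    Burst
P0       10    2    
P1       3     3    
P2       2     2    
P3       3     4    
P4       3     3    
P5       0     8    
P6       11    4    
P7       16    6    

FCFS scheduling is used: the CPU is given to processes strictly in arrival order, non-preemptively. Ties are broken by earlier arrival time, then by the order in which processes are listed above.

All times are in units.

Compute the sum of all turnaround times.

Gantt: | P5 0-8 | P2 8-10 | P1 10-13 | P3 13-17 | P4 17-20 | P0 20-22 | P6 22-26 | P7 26-32 |
Completion: P0=22  P1=13  P2=10  P3=17  P4=20  P5=8  P6=26  P7=32
Turnaround (C−A): P0=12  P1=10  P2=8  P3=14  P4=17  P5=8  P6=15  P7=16
Turnaround = completion − arrival: P0=12, P1=10, P2=8, P3=14, P4=17, P5=8, P6=15, P7=16
Total turnaround = 12 + 10 + 8 + 14 + 17 + 8 + 15 + 16 = 100

100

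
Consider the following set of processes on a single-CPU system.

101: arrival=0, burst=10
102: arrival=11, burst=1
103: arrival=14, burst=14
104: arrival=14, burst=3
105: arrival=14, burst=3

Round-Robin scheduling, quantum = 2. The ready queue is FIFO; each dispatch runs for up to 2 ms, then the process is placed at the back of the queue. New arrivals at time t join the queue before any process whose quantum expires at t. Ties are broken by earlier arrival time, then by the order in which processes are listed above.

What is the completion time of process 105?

Gantt: | 101 0-10 | idle 10-11 | 102 11-12 | idle 12-14 | 103 14-16 | 104 16-18 | 105 18-20 | 103 20-22 | 104 22-23 | 105 23-24 | 103 24-34 |
Completion: 101=10  102=12  103=34  104=23  105=24
Turnaround (C−A): 101=10  102=1  103=20  104=9  105=10

24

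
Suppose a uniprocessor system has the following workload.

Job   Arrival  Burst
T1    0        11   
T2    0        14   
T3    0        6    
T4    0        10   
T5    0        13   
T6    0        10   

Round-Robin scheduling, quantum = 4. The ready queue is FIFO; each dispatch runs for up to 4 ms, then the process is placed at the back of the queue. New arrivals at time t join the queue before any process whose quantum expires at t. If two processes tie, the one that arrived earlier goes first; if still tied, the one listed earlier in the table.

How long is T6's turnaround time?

61

Schedule: | T1 0-4 | T2 4-8 | T3 8-12 | T4 12-16 | T5 16-20 | T6 20-24 | T1 24-28 | T2 28-32 | T3 32-34 | T4 34-38 | T5 38-42 | T6 42-46 | T1 46-49 | T2 49-53 | T4 53-55 | T5 55-59 | T6 59-61 | T2 61-63 | T5 63-64 |
Completion: T1=49  T2=63  T3=34  T4=55  T5=64  T6=61
Turnaround (C−A): T1=49  T2=63  T3=34  T4=55  T5=64  T6=61
Turnaround(T6) = completion − arrival = 61 − 0 = 61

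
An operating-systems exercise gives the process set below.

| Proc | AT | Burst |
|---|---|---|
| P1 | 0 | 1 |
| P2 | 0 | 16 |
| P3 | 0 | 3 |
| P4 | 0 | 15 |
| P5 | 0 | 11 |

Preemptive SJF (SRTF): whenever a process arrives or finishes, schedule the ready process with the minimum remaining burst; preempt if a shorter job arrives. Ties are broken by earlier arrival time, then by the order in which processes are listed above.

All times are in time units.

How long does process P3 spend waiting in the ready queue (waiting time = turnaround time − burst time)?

1

Schedule: | P1 0-1 | P3 1-4 | P5 4-15 | P4 15-30 | P2 30-46 |
Completion: P1=1  P2=46  P3=4  P4=30  P5=15
Turnaround (C−A): P1=1  P2=46  P3=4  P4=30  P5=15
Waiting(P3) = turnaround − burst = 4 − 3 = 1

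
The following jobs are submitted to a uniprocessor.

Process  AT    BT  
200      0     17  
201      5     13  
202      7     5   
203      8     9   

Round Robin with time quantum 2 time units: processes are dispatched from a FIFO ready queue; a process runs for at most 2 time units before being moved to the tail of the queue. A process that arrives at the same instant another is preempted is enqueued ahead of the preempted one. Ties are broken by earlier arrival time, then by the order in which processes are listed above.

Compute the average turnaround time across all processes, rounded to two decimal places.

Schedule: | 200 0-6 | 201 6-8 | 200 8-10 | 202 10-12 | 203 12-14 | 201 14-16 | 200 16-18 | 202 18-20 | 203 20-22 | 201 22-24 | 200 24-26 | 202 26-27 | 203 27-29 | 201 29-31 | 200 31-33 | 203 33-35 | 201 35-37 | 200 37-39 | 203 39-40 | 201 40-42 | 200 42-43 | 201 43-44 |
Completion: 200=43  201=44  202=27  203=40
Turnaround (C−A): 200=43  201=39  202=20  203=32
Turnaround times: 200=43, 201=39, 202=20, 203=32
Average turnaround = (43+39+20+32) / 4 = 134/4 = 33.50

33.50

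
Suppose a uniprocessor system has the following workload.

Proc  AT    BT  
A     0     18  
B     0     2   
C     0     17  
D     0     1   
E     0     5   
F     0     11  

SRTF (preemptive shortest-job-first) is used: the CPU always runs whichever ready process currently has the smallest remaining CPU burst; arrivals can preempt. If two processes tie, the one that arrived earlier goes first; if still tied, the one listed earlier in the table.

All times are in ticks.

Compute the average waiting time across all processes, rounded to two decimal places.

11.17

Timeline: | D 0-1 | B 1-3 | E 3-8 | F 8-19 | C 19-36 | A 36-54 |
Completion: A=54  B=3  C=36  D=1  E=8  F=19
Turnaround (C−A): A=54  B=3  C=36  D=1  E=8  F=19
Waiting times: A=36, B=1, C=19, D=0, E=3, F=8
Average waiting = (36+1+19+0+3+8) / 6 = 67/6 = 11.17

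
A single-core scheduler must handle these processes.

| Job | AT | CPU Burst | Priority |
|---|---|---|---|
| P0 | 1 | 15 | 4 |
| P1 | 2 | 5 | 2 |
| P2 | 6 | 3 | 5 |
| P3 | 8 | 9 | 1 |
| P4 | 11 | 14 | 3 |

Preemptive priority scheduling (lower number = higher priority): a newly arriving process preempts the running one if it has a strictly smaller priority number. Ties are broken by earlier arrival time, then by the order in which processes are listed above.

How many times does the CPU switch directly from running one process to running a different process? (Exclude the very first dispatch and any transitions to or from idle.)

Timeline: | idle 0-1 | P0 1-2 | P1 2-7 | P0 7-8 | P3 8-17 | P4 17-31 | P0 31-44 | P2 44-47 |
Completion: P0=44  P1=7  P2=47  P3=17  P4=31
Turnaround (C−A): P0=43  P1=5  P2=41  P3=9  P4=20

6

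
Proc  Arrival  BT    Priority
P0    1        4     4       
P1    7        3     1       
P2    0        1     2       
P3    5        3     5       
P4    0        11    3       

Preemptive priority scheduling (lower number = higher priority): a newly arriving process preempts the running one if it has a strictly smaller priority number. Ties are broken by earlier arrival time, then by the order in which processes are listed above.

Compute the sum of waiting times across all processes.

Gantt: | P2 0-1 | P4 1-7 | P1 7-10 | P4 10-15 | P0 15-19 | P3 19-22 |
Completion: P0=19  P1=10  P2=1  P3=22  P4=15
Waiting = turnaround − burst: P0=14, P1=0, P2=0, P3=14, P4=4
Total waiting = 14 + 0 + 0 + 14 + 4 = 32

32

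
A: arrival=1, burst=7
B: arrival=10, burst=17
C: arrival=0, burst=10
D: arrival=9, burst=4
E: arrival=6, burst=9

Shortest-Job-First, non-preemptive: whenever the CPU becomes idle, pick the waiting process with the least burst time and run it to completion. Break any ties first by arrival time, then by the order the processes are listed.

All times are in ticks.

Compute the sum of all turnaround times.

96

Gantt: | C 0-10 | D 10-14 | A 14-21 | E 21-30 | B 30-47 |
Completion: A=21  B=47  C=10  D=14  E=30
Turnaround = completion − arrival: A=20, B=37, C=10, D=5, E=24
Total turnaround = 20 + 37 + 10 + 5 + 24 = 96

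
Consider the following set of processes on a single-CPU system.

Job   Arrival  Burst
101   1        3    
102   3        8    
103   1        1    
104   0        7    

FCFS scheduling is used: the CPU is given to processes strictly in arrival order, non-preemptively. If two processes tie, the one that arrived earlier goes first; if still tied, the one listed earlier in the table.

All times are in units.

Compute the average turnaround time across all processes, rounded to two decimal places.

Gantt: | 104 0-7 | 101 7-10 | 103 10-11 | 102 11-19 |
Completion: 101=10  102=19  103=11  104=7
Turnaround times: 101=9, 102=16, 103=10, 104=7
Average turnaround = (9+16+10+7) / 4 = 42/4 = 10.50

10.50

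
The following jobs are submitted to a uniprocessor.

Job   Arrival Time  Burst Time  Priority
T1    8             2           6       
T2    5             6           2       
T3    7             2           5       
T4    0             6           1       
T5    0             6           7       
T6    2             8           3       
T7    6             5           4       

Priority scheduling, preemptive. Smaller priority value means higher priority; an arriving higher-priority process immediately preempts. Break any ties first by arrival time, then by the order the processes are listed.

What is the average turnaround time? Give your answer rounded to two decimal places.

Gantt: | T4 0-6 | T2 6-12 | T6 12-20 | T7 20-25 | T3 25-27 | T1 27-29 | T5 29-35 |
Completion: T1=29  T2=12  T3=27  T4=6  T5=35  T6=20  T7=25
Turnaround (C−A): T1=21  T2=7  T3=20  T4=6  T5=35  T6=18  T7=19
Turnaround times: T1=21, T2=7, T3=20, T4=6, T5=35, T6=18, T7=19
Average turnaround = (21+7+20+6+35+18+19) / 7 = 126/7 = 18.00

18.00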